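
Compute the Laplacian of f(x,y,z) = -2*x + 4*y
0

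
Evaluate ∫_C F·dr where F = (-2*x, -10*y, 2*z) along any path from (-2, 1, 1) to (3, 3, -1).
-45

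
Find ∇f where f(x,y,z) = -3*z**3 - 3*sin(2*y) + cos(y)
(0, -sin(y) - 6*cos(2*y), -9*z**2)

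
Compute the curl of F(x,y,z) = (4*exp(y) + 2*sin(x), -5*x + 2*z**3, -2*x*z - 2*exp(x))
(-6*z**2, 2*z + 2*exp(x), -4*exp(y) - 5)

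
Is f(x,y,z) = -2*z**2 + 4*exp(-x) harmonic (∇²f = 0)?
No, ∇²f = -4 + 4*exp(-x)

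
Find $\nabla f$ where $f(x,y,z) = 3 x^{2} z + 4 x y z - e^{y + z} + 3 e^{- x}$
(6*x*z + 4*y*z - 3*exp(-x), 4*x*z - exp(y + z), 3*x**2 + 4*x*y - exp(y + z))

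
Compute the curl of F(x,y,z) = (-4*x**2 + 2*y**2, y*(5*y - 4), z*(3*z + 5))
(0, 0, -4*y)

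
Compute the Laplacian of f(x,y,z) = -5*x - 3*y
0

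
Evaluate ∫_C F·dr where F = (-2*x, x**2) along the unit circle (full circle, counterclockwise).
0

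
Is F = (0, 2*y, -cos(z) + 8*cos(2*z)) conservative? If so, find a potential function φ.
Yes, F is conservative. φ = y**2 - sin(z) + 4*sin(2*z)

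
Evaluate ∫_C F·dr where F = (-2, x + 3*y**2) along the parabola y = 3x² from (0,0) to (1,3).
27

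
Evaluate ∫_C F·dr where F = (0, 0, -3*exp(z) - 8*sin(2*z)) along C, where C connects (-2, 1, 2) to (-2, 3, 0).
1 - 4*cos(4) + 3*exp(2)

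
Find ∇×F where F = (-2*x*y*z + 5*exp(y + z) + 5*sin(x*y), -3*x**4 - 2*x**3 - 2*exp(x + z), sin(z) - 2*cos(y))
(2*exp(x + z) + 2*sin(y), -2*x*y + 5*exp(y + z), -12*x**3 - 6*x**2 + 2*x*z - 5*x*cos(x*y) - 2*exp(x + z) - 5*exp(y + z))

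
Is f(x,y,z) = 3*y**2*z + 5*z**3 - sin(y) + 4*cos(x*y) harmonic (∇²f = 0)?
No, ∇²f = -4*x**2*cos(x*y) - 4*y**2*cos(x*y) + 36*z + sin(y)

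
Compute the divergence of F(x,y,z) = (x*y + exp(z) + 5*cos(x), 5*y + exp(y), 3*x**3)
y + exp(y) - 5*sin(x) + 5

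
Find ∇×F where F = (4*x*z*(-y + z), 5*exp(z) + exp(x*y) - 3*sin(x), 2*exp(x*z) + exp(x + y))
(-5*exp(z) + exp(x + y), 4*x*z - 4*x*(y - z) - 2*z*exp(x*z) - exp(x + y), 4*x*z + y*exp(x*y) - 3*cos(x))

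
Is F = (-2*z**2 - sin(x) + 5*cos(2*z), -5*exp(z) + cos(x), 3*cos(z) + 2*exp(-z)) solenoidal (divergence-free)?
No, ∇·F = -3*sin(z) - cos(x) - 2*exp(-z)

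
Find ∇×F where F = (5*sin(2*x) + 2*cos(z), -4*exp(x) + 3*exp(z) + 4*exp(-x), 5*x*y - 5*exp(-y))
(5*x - 3*exp(z) + 5*exp(-y), -5*y - 2*sin(z), -8*cosh(x))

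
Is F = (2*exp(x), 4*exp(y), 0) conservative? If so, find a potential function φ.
Yes, F is conservative. φ = 2*exp(x) + 4*exp(y)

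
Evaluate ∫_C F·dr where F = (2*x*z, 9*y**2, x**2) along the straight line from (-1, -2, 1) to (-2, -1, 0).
20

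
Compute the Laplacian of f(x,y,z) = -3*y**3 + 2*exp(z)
-18*y + 2*exp(z)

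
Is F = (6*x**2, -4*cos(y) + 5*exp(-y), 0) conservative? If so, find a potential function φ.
Yes, F is conservative. φ = 2*x**3 - 4*sin(y) - 5*exp(-y)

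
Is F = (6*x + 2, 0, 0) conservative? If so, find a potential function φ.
Yes, F is conservative. φ = x*(3*x + 2)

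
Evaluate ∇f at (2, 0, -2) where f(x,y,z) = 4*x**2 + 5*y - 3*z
(16, 5, -3)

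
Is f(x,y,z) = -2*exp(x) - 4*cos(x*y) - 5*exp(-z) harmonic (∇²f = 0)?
No, ∇²f = 4*x**2*cos(x*y) + 4*y**2*cos(x*y) - 2*exp(x) - 5*exp(-z)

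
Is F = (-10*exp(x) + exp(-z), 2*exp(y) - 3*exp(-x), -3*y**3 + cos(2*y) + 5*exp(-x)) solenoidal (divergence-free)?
No, ∇·F = -10*exp(x) + 2*exp(y)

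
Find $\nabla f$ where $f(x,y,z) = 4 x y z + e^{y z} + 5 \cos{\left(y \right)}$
(4*y*z, 4*x*z + z*exp(y*z) - 5*sin(y), y*(4*x + exp(y*z)))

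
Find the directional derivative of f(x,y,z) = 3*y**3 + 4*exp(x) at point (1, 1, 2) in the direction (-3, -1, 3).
3*sqrt(19)*(-4*E - 3)/19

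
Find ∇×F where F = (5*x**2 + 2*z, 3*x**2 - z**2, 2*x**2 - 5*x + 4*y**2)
(8*y + 2*z, 7 - 4*x, 6*x)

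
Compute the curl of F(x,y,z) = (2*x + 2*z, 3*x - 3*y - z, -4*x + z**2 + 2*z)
(1, 6, 3)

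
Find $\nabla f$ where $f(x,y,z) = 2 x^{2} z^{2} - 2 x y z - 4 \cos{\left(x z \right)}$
(2*z*(2*x*z - y + 2*sin(x*z)), -2*x*z, 2*x*(2*x*z - y + 2*sin(x*z)))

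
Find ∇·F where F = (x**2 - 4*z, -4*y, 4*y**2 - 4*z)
2*x - 8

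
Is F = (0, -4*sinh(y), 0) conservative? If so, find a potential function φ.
Yes, F is conservative. φ = -4*cosh(y)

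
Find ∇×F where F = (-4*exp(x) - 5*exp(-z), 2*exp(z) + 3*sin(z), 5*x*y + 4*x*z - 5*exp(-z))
(5*x - 2*exp(z) - 3*cos(z), -5*y - 4*z + 5*exp(-z), 0)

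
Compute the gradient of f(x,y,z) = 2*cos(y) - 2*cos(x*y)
(2*y*sin(x*y), 2*x*sin(x*y) - 2*sin(y), 0)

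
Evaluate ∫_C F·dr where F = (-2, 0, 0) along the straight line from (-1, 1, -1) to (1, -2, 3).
-4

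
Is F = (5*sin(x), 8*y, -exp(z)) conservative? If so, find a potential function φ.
Yes, F is conservative. φ = 4*y**2 - exp(z) - 5*cos(x)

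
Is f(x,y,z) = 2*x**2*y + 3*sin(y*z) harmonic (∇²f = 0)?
No, ∇²f = -3*y**2*sin(y*z) + 4*y - 3*z**2*sin(y*z)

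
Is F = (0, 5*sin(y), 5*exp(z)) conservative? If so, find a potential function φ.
Yes, F is conservative. φ = 5*exp(z) - 5*cos(y)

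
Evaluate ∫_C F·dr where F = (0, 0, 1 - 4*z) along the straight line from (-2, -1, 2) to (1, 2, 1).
5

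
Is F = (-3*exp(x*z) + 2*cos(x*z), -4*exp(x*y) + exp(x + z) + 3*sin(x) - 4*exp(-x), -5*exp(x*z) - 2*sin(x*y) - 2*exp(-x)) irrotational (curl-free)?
No, ∇×F = (-2*x*cos(x*y) - exp(x + z), -3*x*exp(x*z) - 2*x*sin(x*z) + 2*y*cos(x*y) + 5*z*exp(x*z) - 2*exp(-x), -4*y*exp(x*y) + exp(x + z) + 3*cos(x) + 4*exp(-x))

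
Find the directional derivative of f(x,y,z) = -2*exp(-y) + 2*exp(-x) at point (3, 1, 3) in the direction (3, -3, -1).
-6*sqrt(19)*(1 + exp(2))*exp(-3)/19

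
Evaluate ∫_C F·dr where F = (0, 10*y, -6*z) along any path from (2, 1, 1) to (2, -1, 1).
0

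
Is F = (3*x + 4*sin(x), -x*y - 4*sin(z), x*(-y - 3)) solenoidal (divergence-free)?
No, ∇·F = -x + 4*cos(x) + 3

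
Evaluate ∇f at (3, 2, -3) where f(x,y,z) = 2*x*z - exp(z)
(-6, 0, 6 - exp(-3))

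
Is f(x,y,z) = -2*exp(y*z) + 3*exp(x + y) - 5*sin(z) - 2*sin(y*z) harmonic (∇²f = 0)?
No, ∇²f = -2*y**2*exp(y*z) + 2*y**2*sin(y*z) - 2*z**2*exp(y*z) + 2*z**2*sin(y*z) + 6*exp(x + y) + 5*sin(z)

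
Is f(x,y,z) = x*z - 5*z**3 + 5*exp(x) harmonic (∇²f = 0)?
No, ∇²f = -30*z + 5*exp(x)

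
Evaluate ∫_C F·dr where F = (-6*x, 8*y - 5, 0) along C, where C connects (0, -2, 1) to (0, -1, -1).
-17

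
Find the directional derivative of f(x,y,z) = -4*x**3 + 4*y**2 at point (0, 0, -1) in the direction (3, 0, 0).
0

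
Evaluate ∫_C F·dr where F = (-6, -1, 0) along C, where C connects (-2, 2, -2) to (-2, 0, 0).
2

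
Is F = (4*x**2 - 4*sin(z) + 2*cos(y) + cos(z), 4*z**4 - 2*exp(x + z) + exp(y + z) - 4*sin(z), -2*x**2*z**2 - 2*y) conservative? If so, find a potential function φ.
No, ∇×F = (-16*z**3 + 2*exp(x + z) - exp(y + z) + 4*cos(z) - 2, 4*x*z**2 - sin(z) - 4*cos(z), -2*exp(x + z) + 2*sin(y)) ≠ 0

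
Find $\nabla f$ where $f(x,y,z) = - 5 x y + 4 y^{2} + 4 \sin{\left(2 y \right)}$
(-5*y, -5*x + 8*y + 8*cos(2*y), 0)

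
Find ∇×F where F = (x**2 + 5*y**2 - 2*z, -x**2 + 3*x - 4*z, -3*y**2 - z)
(4 - 6*y, -2, -2*x - 10*y + 3)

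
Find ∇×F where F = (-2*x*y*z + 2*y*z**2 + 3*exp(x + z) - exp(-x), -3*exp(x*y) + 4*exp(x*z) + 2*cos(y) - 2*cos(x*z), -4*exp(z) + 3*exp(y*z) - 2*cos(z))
(-4*x*exp(x*z) - 2*x*sin(x*z) + 3*z*exp(y*z), -2*x*y + 4*y*z + 3*exp(x + z), 2*x*z - 3*y*exp(x*y) - 2*z**2 + 4*z*exp(x*z) + 2*z*sin(x*z))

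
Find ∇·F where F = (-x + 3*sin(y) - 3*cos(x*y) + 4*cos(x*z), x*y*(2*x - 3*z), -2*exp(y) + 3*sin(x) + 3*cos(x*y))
x*(2*x - 3*z) + 3*y*sin(x*y) - 4*z*sin(x*z) - 1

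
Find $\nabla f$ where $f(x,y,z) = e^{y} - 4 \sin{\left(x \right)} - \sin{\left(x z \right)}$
(-z*cos(x*z) - 4*cos(x), exp(y), -x*cos(x*z))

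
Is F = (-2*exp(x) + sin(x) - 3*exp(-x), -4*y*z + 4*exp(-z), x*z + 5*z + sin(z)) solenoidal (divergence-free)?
No, ∇·F = x - 4*z + cos(x) + cos(z) - 5*sinh(x) + cosh(x) + 5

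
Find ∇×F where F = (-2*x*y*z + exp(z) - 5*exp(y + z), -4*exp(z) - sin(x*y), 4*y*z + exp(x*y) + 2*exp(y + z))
(x*exp(x*y) + 4*z + 4*exp(z) + 2*exp(y + z), -2*x*y - y*exp(x*y) + exp(z) - 5*exp(y + z), 2*x*z - y*cos(x*y) + 5*exp(y + z))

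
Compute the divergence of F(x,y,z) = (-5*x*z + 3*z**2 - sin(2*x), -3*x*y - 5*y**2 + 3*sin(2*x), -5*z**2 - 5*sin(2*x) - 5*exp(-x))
-3*x - 10*y - 15*z - 2*cos(2*x)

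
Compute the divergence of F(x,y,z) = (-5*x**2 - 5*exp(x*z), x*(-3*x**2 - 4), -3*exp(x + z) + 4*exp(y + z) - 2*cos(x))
-10*x - 5*z*exp(x*z) - 3*exp(x + z) + 4*exp(y + z)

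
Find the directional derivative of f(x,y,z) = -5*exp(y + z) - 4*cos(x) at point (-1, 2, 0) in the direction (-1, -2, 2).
4*sin(1)/3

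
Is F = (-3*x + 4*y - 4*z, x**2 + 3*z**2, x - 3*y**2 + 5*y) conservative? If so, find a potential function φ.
No, ∇×F = (-6*y - 6*z + 5, -5, 2*x - 4) ≠ 0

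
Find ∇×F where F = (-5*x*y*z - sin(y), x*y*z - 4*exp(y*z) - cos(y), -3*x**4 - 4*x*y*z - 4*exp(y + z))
(-x*y - 4*x*z + 4*y*exp(y*z) - 4*exp(y + z), 12*x**3 - 5*x*y + 4*y*z, 5*x*z + y*z + cos(y))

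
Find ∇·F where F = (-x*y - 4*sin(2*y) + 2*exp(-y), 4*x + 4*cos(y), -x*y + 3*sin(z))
-y - 4*sin(y) + 3*cos(z)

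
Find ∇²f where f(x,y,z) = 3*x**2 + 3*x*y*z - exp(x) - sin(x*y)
x**2*sin(x*y) + y**2*sin(x*y) - exp(x) + 6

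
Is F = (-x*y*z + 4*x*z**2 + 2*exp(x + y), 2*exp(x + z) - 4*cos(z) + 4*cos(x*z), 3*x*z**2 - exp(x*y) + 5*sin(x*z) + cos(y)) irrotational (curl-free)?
No, ∇×F = (-x*exp(x*y) + 4*x*sin(x*z) - 2*exp(x + z) - sin(y) - 4*sin(z), -x*y + 8*x*z + y*exp(x*y) - 3*z**2 - 5*z*cos(x*z), x*z - 4*z*sin(x*z) - 2*exp(x + y) + 2*exp(x + z))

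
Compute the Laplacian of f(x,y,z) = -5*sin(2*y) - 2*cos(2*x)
20*sin(2*y) + 8*cos(2*x)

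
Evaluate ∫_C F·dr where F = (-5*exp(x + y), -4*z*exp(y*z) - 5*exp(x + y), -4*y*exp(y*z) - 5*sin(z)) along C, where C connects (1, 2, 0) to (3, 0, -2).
-5 + 5*cos(2)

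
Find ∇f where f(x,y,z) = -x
(-1, 0, 0)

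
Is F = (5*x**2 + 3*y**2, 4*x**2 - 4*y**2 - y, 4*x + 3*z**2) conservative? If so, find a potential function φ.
No, ∇×F = (0, -4, 8*x - 6*y) ≠ 0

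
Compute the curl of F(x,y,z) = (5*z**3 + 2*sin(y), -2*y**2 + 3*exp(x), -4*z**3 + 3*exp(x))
(0, 15*z**2 - 3*exp(x), 3*exp(x) - 2*cos(y))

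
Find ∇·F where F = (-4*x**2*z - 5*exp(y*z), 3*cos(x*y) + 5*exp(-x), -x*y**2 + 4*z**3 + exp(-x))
-8*x*z - 3*x*sin(x*y) + 12*z**2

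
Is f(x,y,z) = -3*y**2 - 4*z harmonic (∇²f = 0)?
No, ∇²f = -6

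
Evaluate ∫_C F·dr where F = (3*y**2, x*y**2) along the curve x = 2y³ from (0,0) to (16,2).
2048/15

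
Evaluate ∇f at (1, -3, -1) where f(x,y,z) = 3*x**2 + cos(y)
(6, sin(3), 0)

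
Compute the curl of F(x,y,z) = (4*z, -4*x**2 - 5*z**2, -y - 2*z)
(10*z - 1, 4, -8*x)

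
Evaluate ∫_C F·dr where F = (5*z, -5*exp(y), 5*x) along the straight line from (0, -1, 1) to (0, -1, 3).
0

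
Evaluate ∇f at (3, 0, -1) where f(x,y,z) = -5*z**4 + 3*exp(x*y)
(0, 9, 20)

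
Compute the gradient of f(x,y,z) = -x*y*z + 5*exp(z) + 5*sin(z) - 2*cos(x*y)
(y*(-z + 2*sin(x*y)), x*(-z + 2*sin(x*y)), -x*y + 5*exp(z) + 5*cos(z))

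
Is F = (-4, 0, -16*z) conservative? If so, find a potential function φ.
Yes, F is conservative. φ = -4*x - 8*z**2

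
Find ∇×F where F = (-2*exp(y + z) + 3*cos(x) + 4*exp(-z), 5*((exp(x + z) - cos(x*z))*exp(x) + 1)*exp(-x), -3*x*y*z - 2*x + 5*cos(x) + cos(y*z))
(-3*x*z - 5*x*sin(x*z) - z*sin(y*z) - 5*exp(x + z), 3*y*z - 2*exp(y + z) + 5*sin(x) + 2 - 4*exp(-z), (5*(z*sin(x*z) + exp(x + z))*exp(x) + 2*exp(x + y + z) - 5)*exp(-x))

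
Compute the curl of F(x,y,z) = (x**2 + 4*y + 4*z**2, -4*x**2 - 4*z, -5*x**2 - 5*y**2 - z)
(4 - 10*y, 10*x + 8*z, -8*x - 4)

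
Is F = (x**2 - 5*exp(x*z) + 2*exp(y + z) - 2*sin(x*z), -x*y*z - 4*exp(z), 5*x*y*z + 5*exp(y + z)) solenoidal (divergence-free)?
No, ∇·F = 5*x*y - x*z + 2*x - 5*z*exp(x*z) - 2*z*cos(x*z) + 5*exp(y + z)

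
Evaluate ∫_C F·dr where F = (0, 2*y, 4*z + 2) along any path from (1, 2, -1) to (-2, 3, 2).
17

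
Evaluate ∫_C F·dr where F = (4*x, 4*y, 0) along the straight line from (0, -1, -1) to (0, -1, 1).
0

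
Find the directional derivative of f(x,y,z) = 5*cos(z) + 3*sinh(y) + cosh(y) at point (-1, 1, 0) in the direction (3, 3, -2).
3*sqrt(22)*(sinh(1) + 3*cosh(1))/22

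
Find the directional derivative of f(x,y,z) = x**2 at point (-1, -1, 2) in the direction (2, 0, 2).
-sqrt(2)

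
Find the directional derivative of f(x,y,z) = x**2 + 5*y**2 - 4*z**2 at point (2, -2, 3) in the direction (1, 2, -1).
-2*sqrt(6)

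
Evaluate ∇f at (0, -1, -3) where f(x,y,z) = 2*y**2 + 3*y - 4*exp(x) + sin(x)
(-3, -1, 0)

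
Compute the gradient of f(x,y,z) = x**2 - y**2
(2*x, -2*y, 0)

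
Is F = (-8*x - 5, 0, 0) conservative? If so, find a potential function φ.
Yes, F is conservative. φ = x*(-4*x - 5)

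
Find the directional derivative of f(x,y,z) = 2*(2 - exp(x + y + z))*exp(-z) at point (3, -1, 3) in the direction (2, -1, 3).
sqrt(14)*(-exp(5) - 6)*exp(-3)/7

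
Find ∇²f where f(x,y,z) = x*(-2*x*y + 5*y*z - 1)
-4*y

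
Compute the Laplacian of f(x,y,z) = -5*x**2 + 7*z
-10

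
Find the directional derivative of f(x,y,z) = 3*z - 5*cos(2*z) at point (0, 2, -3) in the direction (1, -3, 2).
sqrt(14)*(3 - 10*sin(6))/7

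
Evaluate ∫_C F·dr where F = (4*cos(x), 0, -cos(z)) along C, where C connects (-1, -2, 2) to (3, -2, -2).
4*sin(3) + 2*sin(2) + 4*sin(1)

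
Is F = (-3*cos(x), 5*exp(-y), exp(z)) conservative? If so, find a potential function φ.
Yes, F is conservative. φ = exp(z) - 3*sin(x) - 5*exp(-y)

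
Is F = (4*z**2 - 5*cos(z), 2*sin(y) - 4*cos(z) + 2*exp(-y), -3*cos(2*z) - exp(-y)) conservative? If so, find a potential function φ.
No, ∇×F = (-4*sin(z) + exp(-y), 8*z + 5*sin(z), 0) ≠ 0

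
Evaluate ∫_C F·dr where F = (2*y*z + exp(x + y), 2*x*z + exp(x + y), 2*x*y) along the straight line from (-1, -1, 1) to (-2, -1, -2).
-10 - exp(-2) + exp(-3)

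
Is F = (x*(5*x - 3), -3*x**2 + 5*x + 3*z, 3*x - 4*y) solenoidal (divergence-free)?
No, ∇·F = 10*x - 3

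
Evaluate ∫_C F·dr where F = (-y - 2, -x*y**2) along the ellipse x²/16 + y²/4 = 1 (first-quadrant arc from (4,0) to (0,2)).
8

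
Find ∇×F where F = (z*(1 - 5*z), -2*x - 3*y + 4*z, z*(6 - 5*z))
(-4, 1 - 10*z, -2)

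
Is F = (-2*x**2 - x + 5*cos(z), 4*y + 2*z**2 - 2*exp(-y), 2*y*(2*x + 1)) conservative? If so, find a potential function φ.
No, ∇×F = (4*x - 4*z + 2, -4*y - 5*sin(z), 0) ≠ 0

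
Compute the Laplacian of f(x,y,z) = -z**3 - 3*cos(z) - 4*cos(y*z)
4*y**2*cos(y*z) + 4*z**2*cos(y*z) - 6*z + 3*cos(z)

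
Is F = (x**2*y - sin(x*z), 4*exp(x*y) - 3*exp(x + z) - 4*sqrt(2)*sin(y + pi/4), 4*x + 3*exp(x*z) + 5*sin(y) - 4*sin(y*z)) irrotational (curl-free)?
No, ∇×F = (-4*z*cos(y*z) + 3*exp(x + z) + 5*cos(y), -x*cos(x*z) - 3*z*exp(x*z) - 4, -x**2 + 4*y*exp(x*y) - 3*exp(x + z))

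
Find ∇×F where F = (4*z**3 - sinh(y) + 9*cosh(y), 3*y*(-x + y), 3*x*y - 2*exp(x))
(3*x, -3*y + 12*z**2 + 2*exp(x), -3*y - 9*sinh(y) + cosh(y))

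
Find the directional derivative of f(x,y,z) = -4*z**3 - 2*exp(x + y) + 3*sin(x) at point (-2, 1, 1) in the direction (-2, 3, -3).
sqrt(22)*(-1 - 3*E*cos(2) + 18*E)*exp(-1)/11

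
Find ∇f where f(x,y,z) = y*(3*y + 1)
(0, 6*y + 1, 0)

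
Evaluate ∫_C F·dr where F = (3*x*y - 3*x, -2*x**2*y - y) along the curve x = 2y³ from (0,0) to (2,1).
-33/14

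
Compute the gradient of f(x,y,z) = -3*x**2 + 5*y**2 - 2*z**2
(-6*x, 10*y, -4*z)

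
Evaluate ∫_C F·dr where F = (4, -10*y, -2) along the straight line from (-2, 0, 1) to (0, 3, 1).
-37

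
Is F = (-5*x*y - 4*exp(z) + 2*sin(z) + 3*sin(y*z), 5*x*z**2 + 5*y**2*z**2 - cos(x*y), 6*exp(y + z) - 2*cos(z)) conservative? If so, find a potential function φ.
No, ∇×F = (-10*x*z - 10*y**2*z + 6*exp(y + z), 3*y*cos(y*z) - 4*exp(z) + 2*cos(z), 5*x + y*sin(x*y) + 5*z**2 - 3*z*cos(y*z)) ≠ 0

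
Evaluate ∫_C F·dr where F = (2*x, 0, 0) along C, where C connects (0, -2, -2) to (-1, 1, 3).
1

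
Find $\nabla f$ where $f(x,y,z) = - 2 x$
(-2, 0, 0)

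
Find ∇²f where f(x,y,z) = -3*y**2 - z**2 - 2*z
-8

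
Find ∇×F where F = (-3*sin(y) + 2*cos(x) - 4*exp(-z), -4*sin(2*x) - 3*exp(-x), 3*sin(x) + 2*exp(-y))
(-2*exp(-y), -3*cos(x) + 4*exp(-z), -8*cos(2*x) + 3*cos(y) + 3*exp(-x))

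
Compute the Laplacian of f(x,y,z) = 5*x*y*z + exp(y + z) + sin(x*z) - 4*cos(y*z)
-x**2*sin(x*z) + 4*y**2*cos(y*z) - z**2*sin(x*z) + 4*z**2*cos(y*z) + 2*exp(y + z)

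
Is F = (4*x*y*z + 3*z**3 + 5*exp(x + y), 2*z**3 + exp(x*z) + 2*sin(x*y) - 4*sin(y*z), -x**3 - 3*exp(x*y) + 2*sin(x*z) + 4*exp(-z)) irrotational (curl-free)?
No, ∇×F = (-3*x*exp(x*y) - x*exp(x*z) + 4*y*cos(y*z) - 6*z**2, 3*x**2 + 4*x*y + 3*y*exp(x*y) + 9*z**2 - 2*z*cos(x*z), -4*x*z + 2*y*cos(x*y) + z*exp(x*z) - 5*exp(x + y))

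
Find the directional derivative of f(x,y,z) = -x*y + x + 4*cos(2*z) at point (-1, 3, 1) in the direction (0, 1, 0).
1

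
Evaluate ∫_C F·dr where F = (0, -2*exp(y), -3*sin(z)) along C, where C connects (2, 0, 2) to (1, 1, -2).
2 - 2*E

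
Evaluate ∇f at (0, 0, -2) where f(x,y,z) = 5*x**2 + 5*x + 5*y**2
(5, 0, 0)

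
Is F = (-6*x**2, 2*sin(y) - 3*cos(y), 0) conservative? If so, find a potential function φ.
Yes, F is conservative. φ = -2*x**3 - 3*sin(y) - 2*cos(y)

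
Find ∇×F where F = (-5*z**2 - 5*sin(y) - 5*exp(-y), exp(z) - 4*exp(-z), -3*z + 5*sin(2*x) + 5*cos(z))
(-exp(z) - 4*exp(-z), -10*z - 10*cos(2*x), 5*cos(y) - 5*exp(-y))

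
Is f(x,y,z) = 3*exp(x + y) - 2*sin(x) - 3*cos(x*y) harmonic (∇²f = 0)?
No, ∇²f = 3*x**2*cos(x*y) + 3*y**2*cos(x*y) + 6*exp(x + y) + 2*sin(x)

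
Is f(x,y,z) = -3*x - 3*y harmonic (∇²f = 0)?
Yes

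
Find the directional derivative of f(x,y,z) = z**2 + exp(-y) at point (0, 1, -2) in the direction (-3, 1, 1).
sqrt(11)*(-4*E - 1)*exp(-1)/11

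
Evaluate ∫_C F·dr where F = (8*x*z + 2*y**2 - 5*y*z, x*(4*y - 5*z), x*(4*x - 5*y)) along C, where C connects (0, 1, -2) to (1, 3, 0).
18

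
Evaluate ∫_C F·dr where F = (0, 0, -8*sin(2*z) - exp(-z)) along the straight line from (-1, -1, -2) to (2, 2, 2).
-2*sinh(2)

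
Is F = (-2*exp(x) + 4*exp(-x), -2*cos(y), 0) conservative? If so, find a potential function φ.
Yes, F is conservative. φ = -2*exp(x) - 2*sin(y) - 4*exp(-x)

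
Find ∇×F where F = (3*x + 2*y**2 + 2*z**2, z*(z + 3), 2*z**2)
(-2*z - 3, 4*z, -4*y)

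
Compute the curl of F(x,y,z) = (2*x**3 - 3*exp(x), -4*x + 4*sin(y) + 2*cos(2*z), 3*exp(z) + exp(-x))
(4*sin(2*z), exp(-x), -4)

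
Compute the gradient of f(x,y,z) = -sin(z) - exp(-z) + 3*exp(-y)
(0, -3*exp(-y), -cos(z) + exp(-z))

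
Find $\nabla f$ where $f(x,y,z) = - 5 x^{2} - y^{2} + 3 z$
(-10*x, -2*y, 3)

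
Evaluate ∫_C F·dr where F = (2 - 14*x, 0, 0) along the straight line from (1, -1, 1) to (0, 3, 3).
5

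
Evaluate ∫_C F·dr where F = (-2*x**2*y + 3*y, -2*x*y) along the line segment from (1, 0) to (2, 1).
-3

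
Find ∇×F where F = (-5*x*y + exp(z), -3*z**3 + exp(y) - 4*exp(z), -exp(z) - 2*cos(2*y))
(9*z**2 + 4*exp(z) + 4*sin(2*y), exp(z), 5*x)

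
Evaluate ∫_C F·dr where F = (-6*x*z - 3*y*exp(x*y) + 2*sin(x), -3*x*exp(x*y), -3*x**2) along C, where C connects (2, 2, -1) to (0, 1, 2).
-17 + 2*cos(2) + 3*exp(4)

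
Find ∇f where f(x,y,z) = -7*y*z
(0, -7*z, -7*y)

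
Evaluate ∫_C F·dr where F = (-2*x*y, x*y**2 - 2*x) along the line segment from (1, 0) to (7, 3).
-129/2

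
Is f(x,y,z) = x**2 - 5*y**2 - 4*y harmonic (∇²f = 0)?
No, ∇²f = -8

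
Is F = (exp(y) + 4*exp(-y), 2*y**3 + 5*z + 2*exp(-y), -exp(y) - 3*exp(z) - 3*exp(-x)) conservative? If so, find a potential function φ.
No, ∇×F = (-exp(y) - 5, -3*exp(-x), -exp(y) + 4*exp(-y)) ≠ 0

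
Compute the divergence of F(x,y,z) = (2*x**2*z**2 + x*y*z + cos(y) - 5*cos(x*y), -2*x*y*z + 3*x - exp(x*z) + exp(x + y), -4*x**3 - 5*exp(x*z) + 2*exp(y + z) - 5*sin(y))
4*x*z**2 - 2*x*z - 5*x*exp(x*z) + y*z + 5*y*sin(x*y) + exp(x + y) + 2*exp(y + z)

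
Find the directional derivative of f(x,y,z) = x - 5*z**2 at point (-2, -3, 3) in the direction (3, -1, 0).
3*sqrt(10)/10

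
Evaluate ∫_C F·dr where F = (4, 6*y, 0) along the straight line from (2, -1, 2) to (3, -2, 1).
13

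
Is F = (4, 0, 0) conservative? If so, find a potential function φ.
Yes, F is conservative. φ = 4*x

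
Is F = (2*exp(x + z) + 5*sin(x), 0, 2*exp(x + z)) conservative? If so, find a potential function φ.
Yes, F is conservative. φ = 2*exp(x + z) - 5*cos(x)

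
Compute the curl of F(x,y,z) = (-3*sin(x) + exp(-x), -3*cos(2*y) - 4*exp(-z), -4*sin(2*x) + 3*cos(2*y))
(-6*sin(2*y) - 4*exp(-z), 8*cos(2*x), 0)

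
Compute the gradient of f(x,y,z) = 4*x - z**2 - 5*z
(4, 0, -2*z - 5)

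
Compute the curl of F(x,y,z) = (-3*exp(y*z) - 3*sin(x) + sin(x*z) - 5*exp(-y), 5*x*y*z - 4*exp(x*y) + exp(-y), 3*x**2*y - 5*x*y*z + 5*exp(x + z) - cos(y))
(3*x**2 - 5*x*y - 5*x*z + sin(y), -6*x*y + x*cos(x*z) + 5*y*z - 3*y*exp(y*z) - 5*exp(x + z), 5*y*z - 4*y*exp(x*y) + 3*z*exp(y*z) - 5*exp(-y))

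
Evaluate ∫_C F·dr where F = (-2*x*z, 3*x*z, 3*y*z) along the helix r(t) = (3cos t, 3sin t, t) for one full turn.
27*pi*(-1 + pi)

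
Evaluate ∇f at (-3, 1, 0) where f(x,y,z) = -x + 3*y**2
(-1, 6, 0)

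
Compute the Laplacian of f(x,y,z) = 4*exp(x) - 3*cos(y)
4*exp(x) + 3*cos(y)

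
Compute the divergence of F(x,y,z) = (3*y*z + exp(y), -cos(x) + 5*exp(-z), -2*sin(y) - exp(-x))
0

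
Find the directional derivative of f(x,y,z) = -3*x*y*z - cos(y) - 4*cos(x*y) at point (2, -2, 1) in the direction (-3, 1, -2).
-sqrt(14)*(32*sin(4) + sin(2) + 48)/14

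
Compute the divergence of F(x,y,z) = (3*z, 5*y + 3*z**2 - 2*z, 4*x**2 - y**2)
5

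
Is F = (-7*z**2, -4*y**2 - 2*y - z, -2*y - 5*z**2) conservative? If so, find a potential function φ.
No, ∇×F = (-1, -14*z, 0) ≠ 0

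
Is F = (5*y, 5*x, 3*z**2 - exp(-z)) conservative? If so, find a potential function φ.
Yes, F is conservative. φ = 5*x*y + z**3 + exp(-z)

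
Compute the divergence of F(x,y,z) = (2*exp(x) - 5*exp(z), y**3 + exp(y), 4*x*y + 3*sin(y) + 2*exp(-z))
3*y**2 + 2*exp(x) + exp(y) - 2*exp(-z)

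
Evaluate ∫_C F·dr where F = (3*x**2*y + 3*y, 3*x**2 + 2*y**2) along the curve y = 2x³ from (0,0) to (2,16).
44008/15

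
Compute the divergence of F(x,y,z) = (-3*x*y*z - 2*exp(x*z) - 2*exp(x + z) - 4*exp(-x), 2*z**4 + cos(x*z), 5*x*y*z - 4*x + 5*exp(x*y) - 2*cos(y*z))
5*x*y - 3*y*z + 2*y*sin(y*z) - 2*z*exp(x*z) - 2*exp(x + z) + 4*exp(-x)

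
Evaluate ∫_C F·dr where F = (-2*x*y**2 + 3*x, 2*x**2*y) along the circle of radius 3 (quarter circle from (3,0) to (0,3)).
135/2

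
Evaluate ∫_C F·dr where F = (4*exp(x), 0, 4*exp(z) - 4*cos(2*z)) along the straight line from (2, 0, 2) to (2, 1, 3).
-4*exp(2) + 2*sin(4) - 2*sin(6) + 4*exp(3)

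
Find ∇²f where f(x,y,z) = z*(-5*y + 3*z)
6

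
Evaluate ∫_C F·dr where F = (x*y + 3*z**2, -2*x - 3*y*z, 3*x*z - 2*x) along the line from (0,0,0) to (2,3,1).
-9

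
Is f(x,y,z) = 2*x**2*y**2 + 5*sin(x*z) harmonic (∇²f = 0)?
No, ∇²f = -5*x**2*sin(x*z) + 4*x**2 + 4*y**2 - 5*z**2*sin(x*z)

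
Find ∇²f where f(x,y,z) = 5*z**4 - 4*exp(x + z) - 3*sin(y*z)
3*y**2*sin(y*z) + 3*z**2*sin(y*z) + 60*z**2 - 8*exp(x + z)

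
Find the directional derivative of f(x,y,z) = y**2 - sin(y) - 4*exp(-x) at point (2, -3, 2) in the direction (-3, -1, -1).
sqrt(11)*(-12 + (cos(3) + 6)*exp(2))*exp(-2)/11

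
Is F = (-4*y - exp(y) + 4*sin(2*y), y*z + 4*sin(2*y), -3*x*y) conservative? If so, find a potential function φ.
No, ∇×F = (-3*x - y, 3*y, exp(y) - 8*cos(2*y) + 4) ≠ 0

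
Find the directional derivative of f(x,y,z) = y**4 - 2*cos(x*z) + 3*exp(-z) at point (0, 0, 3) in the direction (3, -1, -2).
3*sqrt(14)*exp(-3)/7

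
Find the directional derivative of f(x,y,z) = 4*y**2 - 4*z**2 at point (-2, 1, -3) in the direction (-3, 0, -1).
-12*sqrt(10)/5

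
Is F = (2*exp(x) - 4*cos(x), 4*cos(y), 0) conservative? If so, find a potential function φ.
Yes, F is conservative. φ = 2*exp(x) - 4*sin(x) + 4*sin(y)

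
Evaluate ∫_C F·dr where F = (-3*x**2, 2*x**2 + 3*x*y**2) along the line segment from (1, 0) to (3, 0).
-26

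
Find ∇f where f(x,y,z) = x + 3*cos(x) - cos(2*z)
(1 - 3*sin(x), 0, 2*sin(2*z))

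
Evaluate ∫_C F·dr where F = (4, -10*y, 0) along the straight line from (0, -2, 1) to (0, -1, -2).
15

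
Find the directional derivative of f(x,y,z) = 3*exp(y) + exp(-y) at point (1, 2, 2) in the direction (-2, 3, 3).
3*sqrt(22)*(-1 + 3*exp(4))*exp(-2)/22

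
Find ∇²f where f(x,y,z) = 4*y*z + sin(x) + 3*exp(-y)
-sin(x) + 3*exp(-y)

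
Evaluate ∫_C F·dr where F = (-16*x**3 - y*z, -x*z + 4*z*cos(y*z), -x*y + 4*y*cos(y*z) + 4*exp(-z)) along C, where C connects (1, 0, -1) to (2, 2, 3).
-72 + 4*sin(6) - 4*exp(-3) + 4*E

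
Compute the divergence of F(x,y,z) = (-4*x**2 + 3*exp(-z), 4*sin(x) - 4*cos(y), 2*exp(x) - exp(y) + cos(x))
-8*x + 4*sin(y)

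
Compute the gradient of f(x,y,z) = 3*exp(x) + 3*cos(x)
(3*exp(x) - 3*sin(x), 0, 0)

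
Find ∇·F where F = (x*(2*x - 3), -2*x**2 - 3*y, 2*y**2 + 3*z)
4*x - 3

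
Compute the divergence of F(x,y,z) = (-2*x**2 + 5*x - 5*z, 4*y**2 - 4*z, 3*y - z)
-4*x + 8*y + 4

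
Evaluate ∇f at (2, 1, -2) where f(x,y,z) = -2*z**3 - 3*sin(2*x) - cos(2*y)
(-6*cos(4), 2*sin(2), -24)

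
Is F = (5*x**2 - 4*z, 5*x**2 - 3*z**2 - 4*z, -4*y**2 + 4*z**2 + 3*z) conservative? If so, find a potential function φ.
No, ∇×F = (-8*y + 6*z + 4, -4, 10*x) ≠ 0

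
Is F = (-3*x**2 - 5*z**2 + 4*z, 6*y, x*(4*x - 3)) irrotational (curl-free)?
No, ∇×F = (0, -8*x - 10*z + 7, 0)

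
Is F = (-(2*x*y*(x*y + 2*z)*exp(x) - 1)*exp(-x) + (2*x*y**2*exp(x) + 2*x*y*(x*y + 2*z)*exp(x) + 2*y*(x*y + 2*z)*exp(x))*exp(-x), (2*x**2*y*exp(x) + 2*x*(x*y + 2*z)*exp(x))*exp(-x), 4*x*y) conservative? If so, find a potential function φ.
Yes, F is conservative. φ = (2*x*y*(x*y + 2*z)*exp(x) - 1)*exp(-x)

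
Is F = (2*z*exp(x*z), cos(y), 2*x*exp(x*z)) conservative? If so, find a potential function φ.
Yes, F is conservative. φ = 2*exp(x*z) + sin(y)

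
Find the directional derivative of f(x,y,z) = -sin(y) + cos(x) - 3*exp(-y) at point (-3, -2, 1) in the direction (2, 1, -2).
2*sin(3)/3 - cos(2)/3 + exp(2)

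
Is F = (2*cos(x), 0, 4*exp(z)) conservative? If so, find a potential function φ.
Yes, F is conservative. φ = 4*exp(z) + 2*sin(x)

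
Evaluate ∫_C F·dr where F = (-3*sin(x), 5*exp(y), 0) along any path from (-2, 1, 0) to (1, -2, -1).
-5*E + 5*exp(-2) - 3*cos(2) + 3*cos(1)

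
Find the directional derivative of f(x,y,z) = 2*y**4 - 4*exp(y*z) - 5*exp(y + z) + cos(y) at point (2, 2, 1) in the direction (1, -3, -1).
sqrt(11)*(-192 + 3*sin(2) + 20*exp(2) + 20*exp(3))/11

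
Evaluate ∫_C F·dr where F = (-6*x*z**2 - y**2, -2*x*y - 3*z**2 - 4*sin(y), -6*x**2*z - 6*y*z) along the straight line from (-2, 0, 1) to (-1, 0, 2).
0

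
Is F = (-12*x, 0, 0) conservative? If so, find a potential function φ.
Yes, F is conservative. φ = -6*x**2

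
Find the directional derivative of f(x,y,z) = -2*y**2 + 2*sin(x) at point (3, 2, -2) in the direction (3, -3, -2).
3*sqrt(22)*(cos(3) + 4)/11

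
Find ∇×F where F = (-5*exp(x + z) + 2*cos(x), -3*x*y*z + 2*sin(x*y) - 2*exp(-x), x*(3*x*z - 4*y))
(x*(3*y - 4), -6*x*z + 4*y - 5*exp(x + z), -3*y*z + 2*y*cos(x*y) + 2*exp(-x))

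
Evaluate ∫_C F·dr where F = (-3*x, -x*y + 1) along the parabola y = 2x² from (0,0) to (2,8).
-246/5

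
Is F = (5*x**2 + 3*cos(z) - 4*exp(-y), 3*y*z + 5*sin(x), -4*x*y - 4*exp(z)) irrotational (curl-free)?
No, ∇×F = (-4*x - 3*y, 4*y - 3*sin(z), 5*cos(x) - 4*exp(-y))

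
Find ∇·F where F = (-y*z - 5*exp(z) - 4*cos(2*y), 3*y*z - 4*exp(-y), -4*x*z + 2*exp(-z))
-4*x + 3*z - 2*exp(-z) + 4*exp(-y)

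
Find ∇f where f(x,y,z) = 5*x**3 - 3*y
(15*x**2, -3, 0)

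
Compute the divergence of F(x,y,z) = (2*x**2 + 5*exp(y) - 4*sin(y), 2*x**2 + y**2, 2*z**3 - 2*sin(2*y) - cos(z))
4*x + 2*y + 6*z**2 + sin(z)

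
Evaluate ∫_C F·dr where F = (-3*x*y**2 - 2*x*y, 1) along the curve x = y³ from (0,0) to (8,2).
-2770/7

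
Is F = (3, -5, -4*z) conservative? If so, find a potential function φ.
Yes, F is conservative. φ = 3*x - 5*y - 2*z**2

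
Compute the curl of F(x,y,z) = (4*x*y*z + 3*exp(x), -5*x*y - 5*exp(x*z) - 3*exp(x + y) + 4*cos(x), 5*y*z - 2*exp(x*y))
(-2*x*exp(x*y) + 5*x*exp(x*z) + 5*z, 2*y*(2*x + exp(x*y)), -4*x*z - 5*y - 5*z*exp(x*z) - 3*exp(x + y) - 4*sin(x))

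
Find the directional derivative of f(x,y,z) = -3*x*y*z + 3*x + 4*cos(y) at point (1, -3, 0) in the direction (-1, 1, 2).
sqrt(6)*(4*sin(3) + 15)/6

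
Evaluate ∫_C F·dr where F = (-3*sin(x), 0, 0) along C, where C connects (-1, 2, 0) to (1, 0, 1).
0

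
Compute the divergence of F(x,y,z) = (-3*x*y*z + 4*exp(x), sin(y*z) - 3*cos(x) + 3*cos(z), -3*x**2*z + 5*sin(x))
-3*x**2 - 3*y*z + z*cos(y*z) + 4*exp(x)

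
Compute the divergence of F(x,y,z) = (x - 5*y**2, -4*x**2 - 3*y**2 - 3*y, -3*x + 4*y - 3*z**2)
-6*y - 6*z - 2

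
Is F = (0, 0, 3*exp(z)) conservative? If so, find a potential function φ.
Yes, F is conservative. φ = 3*exp(z)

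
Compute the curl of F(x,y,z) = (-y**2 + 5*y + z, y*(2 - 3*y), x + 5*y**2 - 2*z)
(10*y, 0, 2*y - 5)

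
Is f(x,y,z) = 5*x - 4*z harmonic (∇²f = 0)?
Yes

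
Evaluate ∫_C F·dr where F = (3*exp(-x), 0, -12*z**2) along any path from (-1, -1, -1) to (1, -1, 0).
-4 + 6*sinh(1)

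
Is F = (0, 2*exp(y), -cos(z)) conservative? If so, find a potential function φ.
Yes, F is conservative. φ = 2*exp(y) - sin(z)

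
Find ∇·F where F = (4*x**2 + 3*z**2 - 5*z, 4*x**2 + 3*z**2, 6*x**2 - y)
8*x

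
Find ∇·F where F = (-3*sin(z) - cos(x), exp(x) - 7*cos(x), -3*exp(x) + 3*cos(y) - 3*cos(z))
sin(x) + 3*sin(z)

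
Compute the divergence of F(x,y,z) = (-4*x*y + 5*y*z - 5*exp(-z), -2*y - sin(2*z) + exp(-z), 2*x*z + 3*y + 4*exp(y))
2*x - 4*y - 2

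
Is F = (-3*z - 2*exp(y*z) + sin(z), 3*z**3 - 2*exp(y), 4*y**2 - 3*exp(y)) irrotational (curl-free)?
No, ∇×F = (8*y - 9*z**2 - 3*exp(y), -2*y*exp(y*z) + cos(z) - 3, 2*z*exp(y*z))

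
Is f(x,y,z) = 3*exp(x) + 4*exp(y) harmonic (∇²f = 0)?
No, ∇²f = 3*exp(x) + 4*exp(y)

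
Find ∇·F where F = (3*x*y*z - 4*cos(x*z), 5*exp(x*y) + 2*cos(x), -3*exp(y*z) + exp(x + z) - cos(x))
5*x*exp(x*y) + 3*y*z - 3*y*exp(y*z) + 4*z*sin(x*z) + exp(x + z)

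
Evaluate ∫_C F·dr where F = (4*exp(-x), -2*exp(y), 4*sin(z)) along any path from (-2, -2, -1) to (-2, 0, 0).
-6 + 2*exp(-2) + 4*cos(1)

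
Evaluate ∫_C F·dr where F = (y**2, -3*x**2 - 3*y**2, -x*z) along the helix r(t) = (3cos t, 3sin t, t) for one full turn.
0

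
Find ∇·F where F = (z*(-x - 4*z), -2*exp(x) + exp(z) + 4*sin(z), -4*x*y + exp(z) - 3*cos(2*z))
-z + exp(z) + 6*sin(2*z)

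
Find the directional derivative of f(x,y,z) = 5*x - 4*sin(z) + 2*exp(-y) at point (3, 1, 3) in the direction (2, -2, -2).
sqrt(3)*(2 + E*(4*cos(3) + 5))*exp(-1)/3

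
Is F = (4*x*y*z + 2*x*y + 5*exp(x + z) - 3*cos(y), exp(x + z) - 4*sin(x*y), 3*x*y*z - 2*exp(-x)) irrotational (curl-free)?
No, ∇×F = (3*x*z - exp(x + z), 4*x*y - 3*y*z + 5*exp(x + z) - 2*exp(-x), -4*x*z - 2*x - 4*y*cos(x*y) + exp(x + z) - 3*sin(y))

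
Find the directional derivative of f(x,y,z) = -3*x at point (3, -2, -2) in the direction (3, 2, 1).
-9*sqrt(14)/14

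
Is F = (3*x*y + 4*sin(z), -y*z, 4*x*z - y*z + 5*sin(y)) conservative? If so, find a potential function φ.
No, ∇×F = (y - z + 5*cos(y), -4*z + 4*cos(z), -3*x) ≠ 0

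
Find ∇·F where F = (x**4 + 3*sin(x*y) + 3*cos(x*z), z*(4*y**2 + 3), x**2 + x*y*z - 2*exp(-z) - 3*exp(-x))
4*x**3 + x*y + 8*y*z + 3*y*cos(x*y) - 3*z*sin(x*z) + 2*exp(-z)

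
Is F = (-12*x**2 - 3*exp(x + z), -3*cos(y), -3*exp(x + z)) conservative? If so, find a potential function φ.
Yes, F is conservative. φ = -4*x**3 - 3*exp(x + z) - 3*sin(y)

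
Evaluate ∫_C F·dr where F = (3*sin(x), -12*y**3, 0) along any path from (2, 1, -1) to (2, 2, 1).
-45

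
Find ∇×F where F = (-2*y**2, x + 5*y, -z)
(0, 0, 4*y + 1)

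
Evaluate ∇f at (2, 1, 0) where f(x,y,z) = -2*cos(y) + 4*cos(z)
(0, 2*sin(1), 0)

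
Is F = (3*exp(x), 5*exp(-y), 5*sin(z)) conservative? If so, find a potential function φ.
Yes, F is conservative. φ = 3*exp(x) - 5*cos(z) - 5*exp(-y)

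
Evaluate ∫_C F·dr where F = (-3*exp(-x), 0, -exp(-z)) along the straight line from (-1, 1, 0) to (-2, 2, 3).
-3*E - 1 + exp(-3) + 3*exp(2)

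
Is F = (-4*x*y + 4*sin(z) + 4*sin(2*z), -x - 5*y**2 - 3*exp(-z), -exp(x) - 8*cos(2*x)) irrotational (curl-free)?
No, ∇×F = (-3*exp(-z), exp(x) - 16*sin(2*x) + 4*cos(z) + 8*cos(2*z), 4*x - 1)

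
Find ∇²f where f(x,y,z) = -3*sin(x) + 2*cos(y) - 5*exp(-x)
3*sin(x) - 2*cos(y) - 5*exp(-x)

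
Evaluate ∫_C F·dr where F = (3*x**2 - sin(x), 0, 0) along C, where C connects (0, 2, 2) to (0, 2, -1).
0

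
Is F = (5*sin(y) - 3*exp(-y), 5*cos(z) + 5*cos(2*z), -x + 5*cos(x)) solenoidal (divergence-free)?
Yes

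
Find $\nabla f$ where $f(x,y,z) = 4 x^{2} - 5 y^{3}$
(8*x, -15*y**2, 0)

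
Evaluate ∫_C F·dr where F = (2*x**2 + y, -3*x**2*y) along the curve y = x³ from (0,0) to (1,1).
-5/24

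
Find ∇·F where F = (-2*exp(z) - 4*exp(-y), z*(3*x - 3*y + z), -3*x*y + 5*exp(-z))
-3*z - 5*exp(-z)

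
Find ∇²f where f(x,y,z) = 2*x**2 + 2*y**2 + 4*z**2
16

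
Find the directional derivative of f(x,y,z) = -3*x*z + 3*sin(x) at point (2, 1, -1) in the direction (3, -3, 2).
3*sqrt(22)*(3*cos(2) - 1)/22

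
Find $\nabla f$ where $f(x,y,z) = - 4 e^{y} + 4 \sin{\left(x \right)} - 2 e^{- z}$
(4*cos(x), -4*exp(y), 2*exp(-z))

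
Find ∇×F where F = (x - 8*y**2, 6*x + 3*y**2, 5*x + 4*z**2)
(0, -5, 16*y + 6)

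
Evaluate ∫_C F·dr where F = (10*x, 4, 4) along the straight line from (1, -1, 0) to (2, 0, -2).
11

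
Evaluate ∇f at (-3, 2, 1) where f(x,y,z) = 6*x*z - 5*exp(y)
(6, -5*exp(2), -18)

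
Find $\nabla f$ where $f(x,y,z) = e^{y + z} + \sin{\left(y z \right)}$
(0, z*cos(y*z) + exp(y + z), y*cos(y*z) + exp(y + z))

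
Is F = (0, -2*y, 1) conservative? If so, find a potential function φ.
Yes, F is conservative. φ = -y**2 + z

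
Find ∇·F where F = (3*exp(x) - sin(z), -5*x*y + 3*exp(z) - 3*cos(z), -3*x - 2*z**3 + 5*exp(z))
-5*x - 6*z**2 + 3*exp(x) + 5*exp(z)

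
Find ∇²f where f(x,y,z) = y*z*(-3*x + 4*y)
8*z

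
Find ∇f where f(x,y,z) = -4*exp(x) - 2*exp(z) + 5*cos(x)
(-4*exp(x) - 5*sin(x), 0, -2*exp(z))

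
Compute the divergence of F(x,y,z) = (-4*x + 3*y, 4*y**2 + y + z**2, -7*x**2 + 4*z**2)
8*y + 8*z - 3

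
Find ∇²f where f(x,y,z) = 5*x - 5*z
0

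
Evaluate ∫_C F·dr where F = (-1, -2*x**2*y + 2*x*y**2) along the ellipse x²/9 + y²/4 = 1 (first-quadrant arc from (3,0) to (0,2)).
-15 + 3*pi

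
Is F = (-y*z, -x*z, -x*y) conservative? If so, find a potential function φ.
Yes, F is conservative. φ = -x*y*z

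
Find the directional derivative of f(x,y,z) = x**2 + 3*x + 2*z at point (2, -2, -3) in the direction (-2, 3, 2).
-10*sqrt(17)/17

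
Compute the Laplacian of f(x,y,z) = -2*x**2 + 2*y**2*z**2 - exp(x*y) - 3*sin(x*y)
-x**2*exp(x*y) + 3*x**2*sin(x*y) - y**2*exp(x*y) + 3*y**2*sin(x*y) + 4*y**2 + 4*z**2 - 4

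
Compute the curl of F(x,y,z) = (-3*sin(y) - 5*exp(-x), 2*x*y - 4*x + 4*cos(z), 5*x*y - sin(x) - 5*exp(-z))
(5*x + 4*sin(z), -5*y + cos(x), 2*y + 3*cos(y) - 4)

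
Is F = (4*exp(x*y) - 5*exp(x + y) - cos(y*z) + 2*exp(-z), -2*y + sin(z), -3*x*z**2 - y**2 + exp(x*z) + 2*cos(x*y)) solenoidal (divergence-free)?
No, ∇·F = -6*x*z + x*exp(x*z) + 4*y*exp(x*y) - 5*exp(x + y) - 2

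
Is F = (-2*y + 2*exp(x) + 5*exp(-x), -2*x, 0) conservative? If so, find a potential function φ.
Yes, F is conservative. φ = -2*x*y + 2*exp(x) - 5*exp(-x)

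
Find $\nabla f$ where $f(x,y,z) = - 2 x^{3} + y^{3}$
(-6*x**2, 3*y**2, 0)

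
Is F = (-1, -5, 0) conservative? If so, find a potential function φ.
Yes, F is conservative. φ = -x - 5*y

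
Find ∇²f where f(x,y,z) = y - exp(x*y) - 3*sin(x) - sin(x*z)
-x**2*exp(x*y) + x**2*sin(x*z) - y**2*exp(x*y) + z**2*sin(x*z) + 3*sin(x)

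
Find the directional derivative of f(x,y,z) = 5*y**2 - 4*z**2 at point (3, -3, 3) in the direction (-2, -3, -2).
138*sqrt(17)/17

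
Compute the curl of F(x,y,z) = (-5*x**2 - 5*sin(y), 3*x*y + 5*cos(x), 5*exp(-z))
(0, 0, 3*y - 5*sin(x) + 5*cos(y))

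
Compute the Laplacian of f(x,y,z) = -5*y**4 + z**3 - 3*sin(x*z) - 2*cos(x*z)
3*x**2*sin(x*z) + 2*x**2*cos(x*z) - 60*y**2 + z**2*(3*sin(x*z) + 2*cos(x*z)) + 6*z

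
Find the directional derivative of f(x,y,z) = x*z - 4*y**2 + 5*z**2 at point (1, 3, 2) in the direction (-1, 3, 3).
-11*sqrt(19)/19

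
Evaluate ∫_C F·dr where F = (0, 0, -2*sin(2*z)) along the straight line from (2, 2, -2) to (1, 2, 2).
0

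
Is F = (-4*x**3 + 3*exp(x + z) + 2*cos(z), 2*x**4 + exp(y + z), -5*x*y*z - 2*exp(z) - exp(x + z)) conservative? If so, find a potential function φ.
No, ∇×F = (-5*x*z - exp(y + z), 5*y*z + 4*exp(x + z) - 2*sin(z), 8*x**3) ≠ 0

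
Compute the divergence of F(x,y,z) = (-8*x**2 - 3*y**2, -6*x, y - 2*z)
-16*x - 2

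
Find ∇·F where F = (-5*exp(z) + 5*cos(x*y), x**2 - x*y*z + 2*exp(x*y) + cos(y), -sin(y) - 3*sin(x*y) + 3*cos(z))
-x*z + 2*x*exp(x*y) - 5*y*sin(x*y) - sin(y) - 3*sin(z)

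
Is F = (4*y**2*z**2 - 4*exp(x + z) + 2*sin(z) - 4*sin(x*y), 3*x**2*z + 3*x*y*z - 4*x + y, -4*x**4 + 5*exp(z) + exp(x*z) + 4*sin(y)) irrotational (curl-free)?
No, ∇×F = (-3*x**2 - 3*x*y + 4*cos(y), 16*x**3 + 8*y**2*z - z*exp(x*z) - 4*exp(x + z) + 2*cos(z), 6*x*z + 4*x*cos(x*y) - 8*y*z**2 + 3*y*z - 4)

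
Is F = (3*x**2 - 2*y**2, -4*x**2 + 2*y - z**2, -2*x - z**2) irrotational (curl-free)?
No, ∇×F = (2*z, 2, -8*x + 4*y)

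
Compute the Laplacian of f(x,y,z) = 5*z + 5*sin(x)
-5*sin(x)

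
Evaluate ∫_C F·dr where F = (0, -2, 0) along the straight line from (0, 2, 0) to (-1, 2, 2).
0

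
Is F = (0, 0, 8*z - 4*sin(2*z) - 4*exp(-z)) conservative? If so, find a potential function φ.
Yes, F is conservative. φ = 4*z**2 + 2*cos(2*z) + 4*exp(-z)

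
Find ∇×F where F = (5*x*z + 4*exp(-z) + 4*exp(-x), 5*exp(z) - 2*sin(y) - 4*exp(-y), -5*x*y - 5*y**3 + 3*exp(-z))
(-5*x - 15*y**2 - 5*exp(z), 5*x + 5*y - 4*exp(-z), 0)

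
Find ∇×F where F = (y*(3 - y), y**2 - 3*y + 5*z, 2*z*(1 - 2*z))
(-5, 0, 2*y - 3)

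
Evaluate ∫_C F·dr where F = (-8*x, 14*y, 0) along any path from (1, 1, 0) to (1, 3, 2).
56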